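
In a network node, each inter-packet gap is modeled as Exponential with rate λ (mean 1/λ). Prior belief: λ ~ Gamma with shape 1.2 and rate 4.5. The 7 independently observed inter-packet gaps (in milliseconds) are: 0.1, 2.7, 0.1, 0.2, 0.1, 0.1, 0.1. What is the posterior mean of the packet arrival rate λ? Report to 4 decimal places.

With a Gamma(shape α, rate β) prior on the exponential rate λ, the posterior after n observations with total T = Σxᵢ is Gamma(α+n, β+T).
Sum of observations T = 3.4 milliseconds; n = 7.
Posterior: Gamma(1.2+7, 4.5+3.4) = Gamma(8.2, 7.9).
Posterior mean of λ = α/β = 8.2/7.9 = 1.0380.

1.0380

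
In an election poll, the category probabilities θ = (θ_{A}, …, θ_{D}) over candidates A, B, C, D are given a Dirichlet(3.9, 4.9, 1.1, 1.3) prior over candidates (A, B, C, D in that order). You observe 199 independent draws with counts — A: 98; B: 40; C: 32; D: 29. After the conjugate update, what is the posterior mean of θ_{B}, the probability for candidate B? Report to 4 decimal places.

0.2136

The Dirichlet prior is conjugate to the Multinomial likelihood: each posterior αⱼ = prior αⱼ + observed count nⱼ.
Posterior concentration: (101.9, 44.9, 33.1, 30.3), total = 210.2.
E[θ_{B}|data] = α_{B}/Σα = 44.9/210.2 = 0.2136.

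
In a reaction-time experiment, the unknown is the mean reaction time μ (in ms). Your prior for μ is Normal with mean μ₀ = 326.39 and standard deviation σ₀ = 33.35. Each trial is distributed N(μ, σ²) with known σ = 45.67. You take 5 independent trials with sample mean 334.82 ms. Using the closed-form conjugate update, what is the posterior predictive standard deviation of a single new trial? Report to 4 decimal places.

For Normal data with known variance σ², a Normal(μ₀, σ₀²) prior on μ is conjugate. Posterior precision = 1/σ₀² + n/σ²; posterior mean is the precision-weighted average of μ₀ and x̄.
σ₀² = 33.35² = 1112.2225, σ² = 45.67² = 2085.7489; σ² + n·σ₀² = 2085.7489 + 5·1112.2225 = 7646.8614.
Posterior precision = 1/σ₀² + n/σ² = 1/1112.2225 + 5/2085.7489 = (σ² + n·σ₀²)/(σ₀²σ²) = 7646.8614/(1112.2225·2085.7489); posterior variance σₙ² = σ₀²σ²/(σ² + n·σ₀²) = 1112.2225·2085.7489/7646.8614 = 303.368498.
Predictive variance for one new observation = σₙ² + σ² = 1112.2225·2085.7489/7646.8614 + 2085.7489 = σ²·(σ₀² + 7646.8614)/7646.8614 = 2085.7489·8759.0839/7646.8614 = 2389.117398; SD = √(2085.7489·8759.0839/7646.8614) = 48.8786.

48.8786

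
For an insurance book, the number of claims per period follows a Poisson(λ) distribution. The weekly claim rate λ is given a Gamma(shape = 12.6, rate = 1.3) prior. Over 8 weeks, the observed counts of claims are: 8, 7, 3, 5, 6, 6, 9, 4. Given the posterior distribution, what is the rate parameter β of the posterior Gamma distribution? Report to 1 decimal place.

9.3

With a Gamma(shape α, rate β) prior, the Poisson likelihood is conjugate: the posterior is Gamma(α + ΣXᵢ, β + n).
Sum of counts S = 48 over n = 8 weeks.
Posterior: Gamma(α+S, β+n) = Gamma(12.6+48, 1.3+8) = Gamma(60.6, 9.3).
Posterior β = 9.3.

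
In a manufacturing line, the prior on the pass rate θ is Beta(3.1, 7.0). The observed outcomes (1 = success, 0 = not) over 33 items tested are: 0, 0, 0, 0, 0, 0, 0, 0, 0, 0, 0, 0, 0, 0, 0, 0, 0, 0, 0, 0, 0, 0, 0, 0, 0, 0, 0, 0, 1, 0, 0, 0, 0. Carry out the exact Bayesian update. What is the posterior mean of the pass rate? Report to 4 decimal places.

0.0951

The Beta prior is conjugate to a Binomial/Bernoulli likelihood; the update adds successes to α and failures to β.
Posterior: Beta(α+k, β+n−k) = Beta(3.1+1, 7.0+32) = Beta(4.1, 39.0).
Posterior mean = α/(α+β) = 4.1/43.1 = 0.0951.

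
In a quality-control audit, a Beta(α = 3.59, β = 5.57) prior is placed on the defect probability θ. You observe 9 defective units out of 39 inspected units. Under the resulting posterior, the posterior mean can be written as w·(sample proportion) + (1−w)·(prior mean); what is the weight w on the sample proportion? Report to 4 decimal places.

0.8098

The Beta prior is conjugate to a Binomial/Bernoulli likelihood; the update adds successes to α and failures to β.
Posterior mean = (α₀+k)/(α₀+β₀+n) = [n/(α₀+β₀+n)]·(k/n) + [(α₀+β₀)/(α₀+β₀+n)]·α₀/(α₀+β₀), so only n and the prior enter the weight.
The weight on the data is w = n/(α₀+β₀+n) = 39/(3.59+5.57+39) = 39/48.16 = 0.8098.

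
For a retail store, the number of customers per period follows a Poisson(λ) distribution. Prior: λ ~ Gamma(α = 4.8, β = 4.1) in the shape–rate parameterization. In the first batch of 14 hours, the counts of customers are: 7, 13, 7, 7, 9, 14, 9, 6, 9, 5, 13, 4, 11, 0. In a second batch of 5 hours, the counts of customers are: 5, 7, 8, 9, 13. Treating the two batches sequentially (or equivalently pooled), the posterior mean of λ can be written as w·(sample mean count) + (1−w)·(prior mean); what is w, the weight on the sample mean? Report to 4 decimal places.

With a Gamma(shape α, rate β) prior, the Poisson likelihood is conjugate: the posterior is Gamma(α + ΣXᵢ, β + n).
Total number of hours: n = 14 + 5 = 19.
Posterior mean = (α₀+S)/(β₀+n) = [n/(β₀+n)]·(S/n) + [β₀/(β₀+n)]·(α₀/β₀), so only n and β₀ enter the weight.
Weight on data w = n/(β₀+n) = 19/(4.1+19) = 19/23.1 = 0.8225.

0.8225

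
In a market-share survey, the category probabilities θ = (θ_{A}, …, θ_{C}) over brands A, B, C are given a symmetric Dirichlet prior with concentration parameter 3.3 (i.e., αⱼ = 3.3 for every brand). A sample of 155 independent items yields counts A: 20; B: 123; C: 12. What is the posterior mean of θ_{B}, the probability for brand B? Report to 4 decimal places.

The Dirichlet prior is conjugate to the Multinomial likelihood: each posterior αⱼ = prior αⱼ + observed count nⱼ.
Posterior concentration: (23.3, 126.3, 15.3), total = 164.9.
E[θ_{B}|data] = α_{B}/Σα = 126.3/164.9 = 0.7659.

0.7659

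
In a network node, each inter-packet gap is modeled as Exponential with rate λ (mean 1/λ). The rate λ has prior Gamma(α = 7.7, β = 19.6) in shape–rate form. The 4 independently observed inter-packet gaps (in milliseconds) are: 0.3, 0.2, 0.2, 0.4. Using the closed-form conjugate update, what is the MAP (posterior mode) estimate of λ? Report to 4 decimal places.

0.5169

With a Gamma(shape α, rate β) prior on the exponential rate λ, the posterior after n observations with total T = Σxᵢ is Gamma(α+n, β+T).
Sum of observations T = 1.1 milliseconds; n = 4.
Posterior: Gamma(7.7+4, 19.6+1.1) = Gamma(11.7, 20.7).
Mode = (α−1)/β = 0.5169.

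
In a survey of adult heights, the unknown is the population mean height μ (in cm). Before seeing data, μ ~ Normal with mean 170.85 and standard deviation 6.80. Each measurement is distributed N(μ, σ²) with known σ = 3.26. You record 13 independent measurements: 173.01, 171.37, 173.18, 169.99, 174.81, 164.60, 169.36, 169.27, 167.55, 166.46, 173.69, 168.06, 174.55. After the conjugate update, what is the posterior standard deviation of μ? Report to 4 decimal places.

For Normal data with known variance σ², a Normal(μ₀, σ₀²) prior on μ is conjugate. Posterior precision = 1/σ₀² + n/σ²; posterior mean is the precision-weighted average of μ₀ and x̄.
σ₀² = 6.80² = 46.24, σ² = 3.26² = 10.6276; σ² + n·σ₀² = 10.6276 + 13·46.24 = 611.7476.
Posterior precision = 1/σ₀² + n/σ² = 1/46.24 + 13/10.6276 = (σ² + n·σ₀²)/(σ₀²σ²) = 611.7476/(46.24·10.6276); posterior variance σₙ² = σ₀²σ²/(σ² + n·σ₀²) = 46.24·10.6276/611.7476 = 0.803306.
Posterior SD = √σₙ² = √(46.24·10.6276/611.7476) = 0.8963.

0.8963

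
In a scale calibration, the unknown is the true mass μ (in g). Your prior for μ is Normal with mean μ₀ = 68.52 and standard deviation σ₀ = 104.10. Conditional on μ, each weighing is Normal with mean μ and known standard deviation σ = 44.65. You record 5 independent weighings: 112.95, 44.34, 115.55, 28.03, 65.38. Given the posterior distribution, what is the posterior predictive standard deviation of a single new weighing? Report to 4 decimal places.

48.7668

For Normal data with known variance σ², a Normal(μ₀, σ₀²) prior on μ is conjugate. Posterior precision = 1/σ₀² + n/σ²; posterior mean is the precision-weighted average of μ₀ and x̄.
σ₀² = 104.10² = 10836.81, σ² = 44.65² = 1993.6225; σ² + n·σ₀² = 1993.6225 + 5·10836.81 = 56177.6725.
Posterior precision = 1/σ₀² + n/σ² = 1/10836.81 + 5/1993.6225 = (σ² + n·σ₀²)/(σ₀²σ²) = 56177.6725/(10836.81·1993.6225); posterior variance σₙ² = σ₀²σ²/(σ² + n·σ₀²) = 10836.81·1993.6225/56177.6725 = 384.574641.
Predictive variance for one new observation = σₙ² + σ² = 10836.81·1993.6225/56177.6725 + 1993.6225 = σ²·(σ₀² + 56177.6725)/56177.6725 = 1993.6225·67014.4825/56177.6725 = 2378.197141; SD = √(1993.6225·67014.4825/56177.6725) = 48.7668.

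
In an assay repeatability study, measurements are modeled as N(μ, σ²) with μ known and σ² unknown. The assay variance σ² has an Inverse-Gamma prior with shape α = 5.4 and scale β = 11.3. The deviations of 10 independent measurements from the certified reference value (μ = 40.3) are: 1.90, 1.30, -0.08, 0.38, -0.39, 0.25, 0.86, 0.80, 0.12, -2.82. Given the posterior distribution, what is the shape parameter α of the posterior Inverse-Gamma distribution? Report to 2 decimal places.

With known mean μ and an Inverse-Gamma(α, β) prior on σ², the Normal likelihood is conjugate: posterior is Inv-Gamma(α + n/2, β + Σ(xᵢ−μ)²/2).
Σ(xᵢ−μ)² = (1.90)² + (1.30)² + (-0.08)² + (0.38)² + (-0.39)² + (0.25)² + (0.86)² + (0.80)² + (0.12)² + (-2.82)² = 15.0118.
Posterior: Inv-Gamma(5.4 + 10/2, 11.3 + 15.0118/2) = Inv-Gamma(10.40, 18.80590).
Posterior α = 10.40.

10.40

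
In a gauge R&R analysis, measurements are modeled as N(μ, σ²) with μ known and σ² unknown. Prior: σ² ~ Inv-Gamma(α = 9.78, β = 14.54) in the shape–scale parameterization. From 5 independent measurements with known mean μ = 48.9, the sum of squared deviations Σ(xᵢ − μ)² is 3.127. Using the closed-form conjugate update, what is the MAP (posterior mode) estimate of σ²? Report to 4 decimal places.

1.2126

With known mean μ and an Inverse-Gamma(α, β) prior on σ², the Normal likelihood is conjugate: posterior is Inv-Gamma(α + n/2, β + Σ(xᵢ−μ)²/2).
Posterior: Inv-Gamma(9.78 + 5/2, 14.54 + 3.127/2) = Inv-Gamma(12.28, 16.1035).
Mode = β/(α+1) = 16.1035/13.28 = 1.2126.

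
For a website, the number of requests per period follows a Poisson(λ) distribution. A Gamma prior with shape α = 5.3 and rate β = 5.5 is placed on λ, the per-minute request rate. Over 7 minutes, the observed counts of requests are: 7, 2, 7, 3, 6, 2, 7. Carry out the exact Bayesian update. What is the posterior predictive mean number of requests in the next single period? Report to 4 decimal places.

With a Gamma(shape α, rate β) prior, the Poisson likelihood is conjugate: the posterior is Gamma(α + ΣXᵢ, β + n).
Sum of counts S = 34 over n = 7 minutes.
Posterior: Gamma(α+S, β+n) = Gamma(5.3+34, 5.5+7) = Gamma(39.3, 12.5).
The predictive distribution for one future period is NegBinom with mean α/β = 3.1440.

3.1440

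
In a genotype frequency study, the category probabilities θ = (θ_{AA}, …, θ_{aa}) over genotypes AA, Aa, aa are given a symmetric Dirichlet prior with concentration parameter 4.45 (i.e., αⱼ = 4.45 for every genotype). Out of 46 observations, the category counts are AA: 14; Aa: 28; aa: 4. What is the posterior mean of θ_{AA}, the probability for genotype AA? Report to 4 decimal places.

The Dirichlet prior is conjugate to the Multinomial likelihood: each posterior αⱼ = prior αⱼ + observed count nⱼ.
Posterior concentration: (18.45, 32.45, 8.45), total = 59.35.
E[θ_{AA}|data] = α_{AA}/Σα = 18.45/59.35 = 0.3109.

0.3109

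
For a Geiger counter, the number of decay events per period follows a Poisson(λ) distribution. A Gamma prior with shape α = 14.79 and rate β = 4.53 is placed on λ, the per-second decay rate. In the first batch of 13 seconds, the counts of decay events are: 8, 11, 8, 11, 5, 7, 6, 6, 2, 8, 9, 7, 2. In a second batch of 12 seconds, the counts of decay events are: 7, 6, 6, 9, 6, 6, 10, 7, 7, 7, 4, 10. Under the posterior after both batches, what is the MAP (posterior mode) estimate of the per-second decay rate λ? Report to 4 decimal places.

6.3932

With a Gamma(shape α, rate β) prior, the Poisson likelihood is conjugate: the posterior is Gamma(α + ΣXᵢ, β + n).
Batch 1: sum of counts S = 90 over n = 13 seconds.
After batch 1: Gamma(α+S, β+n) = Gamma(14.79+90, 4.53+13) = Gamma(104.79, 17.53).
Batch 2: sum of counts S = 85 over n = 12 seconds.
After batch 2: Gamma(α+S, β+n) = Gamma(104.79+85, 17.53+12) = Gamma(189.79, 29.53).
Mode of Gamma(α,β) for α≥1 is (α−1)/β = 188.79/29.53 = 6.3932.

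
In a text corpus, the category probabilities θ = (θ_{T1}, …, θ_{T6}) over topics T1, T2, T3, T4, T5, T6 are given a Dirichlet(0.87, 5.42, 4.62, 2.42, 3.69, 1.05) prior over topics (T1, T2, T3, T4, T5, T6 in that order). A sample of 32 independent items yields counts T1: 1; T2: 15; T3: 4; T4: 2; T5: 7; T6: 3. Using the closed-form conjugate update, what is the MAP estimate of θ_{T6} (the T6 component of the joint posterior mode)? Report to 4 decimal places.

0.0692

The Dirichlet prior is conjugate to the Multinomial likelihood: each posterior αⱼ = prior αⱼ + observed count nⱼ.
Posterior concentration: (1.87, 20.42, 8.62, 4.42, 10.69, 4.05), total = 50.07.
Joint mode component: (α_{T6}−1)/(Σα−K) = 3.05/44.07 = 0.0692.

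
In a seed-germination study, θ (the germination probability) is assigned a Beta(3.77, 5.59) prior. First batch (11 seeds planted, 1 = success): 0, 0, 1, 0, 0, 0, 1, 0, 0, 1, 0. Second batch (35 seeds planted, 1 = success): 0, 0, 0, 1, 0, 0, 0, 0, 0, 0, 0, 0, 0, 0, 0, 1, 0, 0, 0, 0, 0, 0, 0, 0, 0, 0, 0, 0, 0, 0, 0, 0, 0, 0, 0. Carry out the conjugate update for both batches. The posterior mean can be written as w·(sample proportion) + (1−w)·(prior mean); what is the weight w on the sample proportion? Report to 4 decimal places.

0.8309

The Beta prior is conjugate to a Binomial/Bernoulli likelihood; the update adds successes to α and failures to β.
Total number of seeds planted: n = 11 + 35 = 46.
Posterior mean = (α₀+k)/(α₀+β₀+n) = [n/(α₀+β₀+n)]·(k/n) + [(α₀+β₀)/(α₀+β₀+n)]·α₀/(α₀+β₀), so only n and the prior enter the weight.
The weight on the data is w = n/(α₀+β₀+n) = 46/(3.77+5.59+46) = 46/55.36 = 0.8309.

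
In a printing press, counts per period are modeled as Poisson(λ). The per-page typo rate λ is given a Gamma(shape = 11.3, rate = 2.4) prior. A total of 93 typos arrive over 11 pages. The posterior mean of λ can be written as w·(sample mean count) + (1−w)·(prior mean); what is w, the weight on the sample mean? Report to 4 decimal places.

0.8209

With a Gamma(shape α, rate β) prior, the Poisson likelihood is conjugate: the posterior is Gamma(α + ΣXᵢ, β + n).
Posterior mean = (α₀+S)/(β₀+n) = [n/(β₀+n)]·(S/n) + [β₀/(β₀+n)]·(α₀/β₀), so only n and β₀ enter the weight.
Weight on data w = n/(β₀+n) = 11/(2.4+11) = 11/13.4 = 0.8209.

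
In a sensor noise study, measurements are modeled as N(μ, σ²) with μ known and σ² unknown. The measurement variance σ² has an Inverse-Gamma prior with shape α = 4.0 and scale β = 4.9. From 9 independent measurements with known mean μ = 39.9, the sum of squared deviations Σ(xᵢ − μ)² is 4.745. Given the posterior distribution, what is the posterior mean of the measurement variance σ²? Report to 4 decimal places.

0.9697

With known mean μ and an Inverse-Gamma(α, β) prior on σ², the Normal likelihood is conjugate: posterior is Inv-Gamma(α + n/2, β + Σ(xᵢ−μ)²/2).
Posterior: Inv-Gamma(4.0 + 9/2, 4.9 + 4.745/2) = Inv-Gamma(8.50, 7.2725).
E[σ²|data] = β/(α−1) = 7.2725/7.50 = 0.9697.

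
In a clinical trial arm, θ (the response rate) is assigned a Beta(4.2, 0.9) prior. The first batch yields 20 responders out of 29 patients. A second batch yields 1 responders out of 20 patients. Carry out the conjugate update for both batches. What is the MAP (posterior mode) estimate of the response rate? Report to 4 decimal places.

The Beta prior is conjugate to a Binomial/Bernoulli likelihood; the update adds successes to α and failures to β.
After batch 1: Beta(4.2+20, 0.9+9) = Beta(24.2, 9.9).
After batch 2: Beta(24.2+1, 9.9+19) = Beta(25.2, 28.9).
Mode of Beta(a,b) for a,b>1 is (a−1)/(a+b−2) = 24.2/52.1 = 0.4645.

0.4645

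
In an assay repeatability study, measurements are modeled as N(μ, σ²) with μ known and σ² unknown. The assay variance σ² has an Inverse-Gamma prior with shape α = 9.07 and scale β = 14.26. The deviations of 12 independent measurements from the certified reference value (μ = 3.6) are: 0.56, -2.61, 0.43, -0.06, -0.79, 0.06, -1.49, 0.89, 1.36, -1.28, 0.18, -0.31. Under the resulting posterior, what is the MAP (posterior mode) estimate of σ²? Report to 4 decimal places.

1.3407

With known mean μ and an Inverse-Gamma(α, β) prior on σ², the Normal likelihood is conjugate: posterior is Inv-Gamma(α + n/2, β + Σ(xᵢ−μ)²/2).
Σ(xᵢ−μ)² = (0.56)² + (-2.61)² + (0.43)² + (-0.06)² + (-0.79)² + (0.06)² + (-1.49)² + (0.89)² + (1.36)² + (-1.28)² + (0.18)² + (-0.31)² = 14.5706.
Posterior: Inv-Gamma(9.07 + 12/2, 14.26 + 14.5706/2) = Inv-Gamma(15.07, 21.54530).
Mode = β/(α+1) = 21.54530/16.07 = 1.3407.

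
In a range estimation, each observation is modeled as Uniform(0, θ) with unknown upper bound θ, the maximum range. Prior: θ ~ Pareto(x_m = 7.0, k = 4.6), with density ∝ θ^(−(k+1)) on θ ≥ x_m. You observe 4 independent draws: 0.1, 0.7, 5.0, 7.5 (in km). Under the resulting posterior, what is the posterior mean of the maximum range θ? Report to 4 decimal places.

A Pareto(scale x_m, shape k) prior on the upper bound θ of Uniform(0, θ) is conjugate: posterior is Pareto(max(x_m, max xᵢ), k + n).
Sample maximum = 7.5; prior scale x_m = 7.0 → posterior scale = max = 7.5.
Posterior shape = 4.6 + 4 = 8.6.
E[θ|data] = k·x_m/(k−1) = 8.6·7.5/7.6 = 8.4868.

8.4868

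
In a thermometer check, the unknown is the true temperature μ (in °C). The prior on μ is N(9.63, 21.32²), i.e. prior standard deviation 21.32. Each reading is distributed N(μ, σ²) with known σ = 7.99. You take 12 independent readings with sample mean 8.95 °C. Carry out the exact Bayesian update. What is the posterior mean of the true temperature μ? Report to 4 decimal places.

8.9579

For Normal data with known variance σ², a Normal(μ₀, σ₀²) prior on μ is conjugate. Posterior precision = 1/σ₀² + n/σ²; posterior mean is the precision-weighted average of μ₀ and x̄.
n·x̄ = 12·8.95 = 107.4.
σ₀² = 21.32² = 454.5424, σ² = 7.99² = 63.8401; σ² + n·σ₀² = 63.8401 + 12·454.5424 = 5518.3489.
Posterior mean = (μ₀/σ₀² + n·x̄/σ²)/(1/σ₀² + n/σ²) = (σ²·μ₀ + σ₀²·n·x̄)/(σ² + n·σ₀²) = (63.8401·9.63 + 454.5424·107.4)/5518.3489 = 49432.633923/5518.3489 = 8.9579.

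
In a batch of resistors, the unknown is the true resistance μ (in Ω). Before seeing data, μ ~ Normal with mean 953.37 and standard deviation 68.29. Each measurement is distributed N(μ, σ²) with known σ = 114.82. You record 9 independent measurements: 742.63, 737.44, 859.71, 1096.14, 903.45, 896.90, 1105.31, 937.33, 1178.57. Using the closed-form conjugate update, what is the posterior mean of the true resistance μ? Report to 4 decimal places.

942.9827

For Normal data with known variance σ², a Normal(μ₀, σ₀²) prior on μ is conjugate. Posterior precision = 1/σ₀² + n/σ²; posterior mean is the precision-weighted average of μ₀ and x̄.
Σxᵢ = 742.63 + 737.44 + 859.71 + 1096.14 + 903.45 + 896.90 + 1105.31 + 937.33 + 1178.57 = 8457.48, so n·x̄ = 8457.48.
σ₀² = 68.29² = 4663.5241, σ² = 114.82² = 13183.6324; σ² + n·σ₀² = 13183.6324 + 9·4663.5241 = 55155.3493.
Posterior mean = (μ₀/σ₀² + n·x̄/σ²)/(1/σ₀² + n/σ²) = (σ²·μ₀ + σ₀²·n·x̄)/(σ² + n·σ₀²) = (13183.6324·953.37 + 4663.5241·8457.48)/55155.3493 = 52010541.426456/55155.3493 = 942.9827.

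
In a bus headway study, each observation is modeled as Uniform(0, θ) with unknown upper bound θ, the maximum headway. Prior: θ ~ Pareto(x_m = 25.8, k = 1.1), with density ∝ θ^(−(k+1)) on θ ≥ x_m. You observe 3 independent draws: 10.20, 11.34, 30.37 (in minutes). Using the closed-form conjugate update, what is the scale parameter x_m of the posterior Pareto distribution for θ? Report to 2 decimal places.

30.37

A Pareto(scale x_m, shape k) prior on the upper bound θ of Uniform(0, θ) is conjugate: posterior is Pareto(max(x_m, max xᵢ), k + n).
Sample maximum = 30.37; prior scale x_m = 25.8 → posterior scale = max = 30.37.
Posterior shape = 1.1 + 3 = 4.1.
Posterior scale x_m = 30.37.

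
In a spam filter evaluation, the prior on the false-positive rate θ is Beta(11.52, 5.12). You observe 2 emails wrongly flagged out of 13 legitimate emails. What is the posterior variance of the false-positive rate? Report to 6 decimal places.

0.008096

The Beta prior is conjugate to a Binomial/Bernoulli likelihood; the update adds successes to α and failures to β.
Posterior: Beta(α+k, β+n−k) = Beta(11.52+2, 5.12+11) = Beta(13.52, 16.12).
Var = αβ/((α+β)²(α+β+1)) = 13.52·16.12/(29.64²·30.64) = 0.008096.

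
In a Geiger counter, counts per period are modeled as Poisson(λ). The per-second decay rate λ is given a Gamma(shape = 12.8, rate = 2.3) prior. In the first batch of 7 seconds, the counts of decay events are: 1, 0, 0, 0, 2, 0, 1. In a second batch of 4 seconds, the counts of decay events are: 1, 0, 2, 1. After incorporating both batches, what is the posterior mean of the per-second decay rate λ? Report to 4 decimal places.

1.5639

With a Gamma(shape α, rate β) prior, the Poisson likelihood is conjugate: the posterior is Gamma(α + ΣXᵢ, β + n).
Batch 1: sum of counts S = 4 over n = 7 seconds.
After batch 1: Gamma(α+S, β+n) = Gamma(12.8+4, 2.3+7) = Gamma(16.8, 9.3).
Batch 2: sum of counts S = 4 over n = 4 seconds.
After batch 2: Gamma(α+S, β+n) = Gamma(16.8+4, 9.3+4) = Gamma(20.8, 13.3).
Posterior mean = α/β = 20.8/13.3 = 1.5639.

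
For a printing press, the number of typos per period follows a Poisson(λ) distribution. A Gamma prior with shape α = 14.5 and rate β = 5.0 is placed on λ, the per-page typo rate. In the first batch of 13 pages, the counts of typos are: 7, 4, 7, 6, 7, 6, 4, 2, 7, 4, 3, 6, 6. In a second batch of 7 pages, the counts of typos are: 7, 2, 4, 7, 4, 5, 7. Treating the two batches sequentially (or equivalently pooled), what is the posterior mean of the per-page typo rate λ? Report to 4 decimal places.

4.7800

With a Gamma(shape α, rate β) prior, the Poisson likelihood is conjugate: the posterior is Gamma(α + ΣXᵢ, β + n).
Batch 1: sum of counts S = 69 over n = 13 pages.
After batch 1: Gamma(α+S, β+n) = Gamma(14.5+69, 5.0+13) = Gamma(83.5, 18.0).
Batch 2: sum of counts S = 36 over n = 7 pages.
After batch 2: Gamma(α+S, β+n) = Gamma(83.5+36, 18.0+7) = Gamma(119.5, 25.0).
Posterior mean = α/β = 119.5/25.0 = 4.7800.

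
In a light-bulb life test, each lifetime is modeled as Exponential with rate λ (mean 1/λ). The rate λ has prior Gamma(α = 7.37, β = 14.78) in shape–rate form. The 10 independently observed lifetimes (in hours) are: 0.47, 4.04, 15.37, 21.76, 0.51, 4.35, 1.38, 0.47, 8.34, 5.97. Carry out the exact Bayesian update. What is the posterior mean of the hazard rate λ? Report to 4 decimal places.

0.2243

With a Gamma(shape α, rate β) prior on the exponential rate λ, the posterior after n observations with total T = Σxᵢ is Gamma(α+n, β+T).
Sum of observations T = 62.66 hours; n = 10.
Posterior: Gamma(7.37+10, 14.78+62.66) = Gamma(17.37, 77.44).
Posterior mean of λ = α/β = 17.37/77.44 = 0.2243.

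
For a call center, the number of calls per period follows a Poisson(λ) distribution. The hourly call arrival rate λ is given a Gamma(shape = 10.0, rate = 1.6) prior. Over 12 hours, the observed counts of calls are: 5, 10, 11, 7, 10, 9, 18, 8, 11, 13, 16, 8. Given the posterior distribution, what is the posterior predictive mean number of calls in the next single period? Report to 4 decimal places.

10.0000

With a Gamma(shape α, rate β) prior, the Poisson likelihood is conjugate: the posterior is Gamma(α + ΣXᵢ, β + n).
Sum of counts S = 126 over n = 12 hours.
Posterior: Gamma(α+S, β+n) = Gamma(10.0+126, 1.6+12) = Gamma(136.0, 13.6).
The predictive distribution for one future period is NegBinom with mean α/β = 10.0000.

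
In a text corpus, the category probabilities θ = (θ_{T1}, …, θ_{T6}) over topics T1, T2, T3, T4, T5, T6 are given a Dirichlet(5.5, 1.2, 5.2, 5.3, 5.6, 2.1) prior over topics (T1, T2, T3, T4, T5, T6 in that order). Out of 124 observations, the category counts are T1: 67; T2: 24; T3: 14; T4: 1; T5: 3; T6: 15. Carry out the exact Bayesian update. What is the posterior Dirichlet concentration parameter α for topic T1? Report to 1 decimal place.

The Dirichlet prior is conjugate to the Multinomial likelihood: each posterior αⱼ = prior αⱼ + observed count nⱼ.
Posterior concentration: (72.5, 25.2, 19.2, 6.3, 8.6, 17.1), total = 148.9.
α_{T1} = 5.5 + 67 = 72.5.

72.5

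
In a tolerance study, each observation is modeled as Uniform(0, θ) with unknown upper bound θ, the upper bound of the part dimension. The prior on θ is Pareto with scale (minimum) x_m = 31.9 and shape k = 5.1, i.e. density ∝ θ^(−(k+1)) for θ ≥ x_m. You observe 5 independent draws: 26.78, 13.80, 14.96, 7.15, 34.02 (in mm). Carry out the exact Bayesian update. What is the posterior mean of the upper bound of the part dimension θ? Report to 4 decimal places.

37.7585

A Pareto(scale x_m, shape k) prior on the upper bound θ of Uniform(0, θ) is conjugate: posterior is Pareto(max(x_m, max xᵢ), k + n).
Sample maximum = 34.02; prior scale x_m = 31.9 → posterior scale = max = 34.02.
Posterior shape = 5.1 + 5 = 10.1.
E[θ|data] = k·x_m/(k−1) = 10.1·34.02/9.1 = 37.7585.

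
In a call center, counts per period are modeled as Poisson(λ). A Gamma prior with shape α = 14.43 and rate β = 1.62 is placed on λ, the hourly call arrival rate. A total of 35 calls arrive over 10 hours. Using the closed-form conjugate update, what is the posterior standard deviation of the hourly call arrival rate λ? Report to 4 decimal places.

0.6050

With a Gamma(shape α, rate β) prior, the Poisson likelihood is conjugate: the posterior is Gamma(α + ΣXᵢ, β + n).
Posterior: Gamma(α+S, β+n) = Gamma(14.43+35, 1.62+10) = Gamma(49.43, 11.62).
SD = √α/β = √49.43/11.62 = 0.6050.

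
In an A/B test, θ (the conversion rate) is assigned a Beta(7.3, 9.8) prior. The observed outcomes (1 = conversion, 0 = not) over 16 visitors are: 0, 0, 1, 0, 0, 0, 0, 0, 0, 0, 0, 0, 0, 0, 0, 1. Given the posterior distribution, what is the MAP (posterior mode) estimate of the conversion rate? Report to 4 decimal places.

0.2669

The Beta prior is conjugate to a Binomial/Bernoulli likelihood; the update adds successes to α and failures to β.
Posterior: Beta(α+k, β+n−k) = Beta(7.3+2, 9.8+14) = Beta(9.3, 23.8).
Mode of Beta(a,b) for a,b>1 is (a−1)/(a+b−2) = 8.3/31.1 = 0.2669.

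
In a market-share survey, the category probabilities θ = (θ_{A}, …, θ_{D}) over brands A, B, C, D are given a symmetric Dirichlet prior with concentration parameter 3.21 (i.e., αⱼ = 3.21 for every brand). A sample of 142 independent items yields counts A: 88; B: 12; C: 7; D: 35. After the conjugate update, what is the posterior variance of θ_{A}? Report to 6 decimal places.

The Dirichlet prior is conjugate to the Multinomial likelihood: each posterior αⱼ = prior αⱼ + observed count nⱼ.
Posterior concentration: (91.21, 15.21, 10.21, 38.21), total = 154.84.
Var[θ_j] = α_j(Σα−α_j)/((Σα)²(Σα+1)) = 91.21·63.63/(154.84²·155.84) = 0.001553.

0.001553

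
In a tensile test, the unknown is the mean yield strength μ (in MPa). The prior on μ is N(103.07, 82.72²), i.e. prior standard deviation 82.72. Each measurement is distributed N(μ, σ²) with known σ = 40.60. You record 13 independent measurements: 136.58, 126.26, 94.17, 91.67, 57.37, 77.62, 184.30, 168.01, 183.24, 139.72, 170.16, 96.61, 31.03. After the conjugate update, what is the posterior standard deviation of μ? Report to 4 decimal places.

11.1575

For Normal data with known variance σ², a Normal(μ₀, σ₀²) prior on μ is conjugate. Posterior precision = 1/σ₀² + n/σ²; posterior mean is the precision-weighted average of μ₀ and x̄.
σ₀² = 82.72² = 6842.5984, σ² = 40.60² = 1648.36; σ² + n·σ₀² = 1648.36 + 13·6842.5984 = 90602.1392.
Posterior precision = 1/σ₀² + n/σ² = 1/6842.5984 + 13/1648.36 = (σ² + n·σ₀²)/(σ₀²σ²) = 90602.1392/(6842.5984·1648.36); posterior variance σₙ² = σ₀²σ²/(σ² + n·σ₀²) = 6842.5984·1648.36/90602.1392 = 124.490057.
Posterior SD = √σₙ² = √(6842.5984·1648.36/90602.1392) = 11.1575.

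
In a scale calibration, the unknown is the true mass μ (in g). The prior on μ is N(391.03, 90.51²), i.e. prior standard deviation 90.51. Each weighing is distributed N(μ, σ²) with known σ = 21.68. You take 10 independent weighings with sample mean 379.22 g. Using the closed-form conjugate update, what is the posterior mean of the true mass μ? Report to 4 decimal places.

For Normal data with known variance σ², a Normal(μ₀, σ₀²) prior on μ is conjugate. Posterior precision = 1/σ₀² + n/σ²; posterior mean is the precision-weighted average of μ₀ and x̄.
n·x̄ = 10·379.22 = 3792.2.
σ₀² = 90.51² = 8192.0601, σ² = 21.68² = 470.0224; σ² + n·σ₀² = 470.0224 + 10·8192.0601 = 82390.6234.
Posterior mean = (μ₀/σ₀² + n·x̄/σ²)/(1/σ₀² + n/σ²) = (σ²·μ₀ + σ₀²·n·x̄)/(σ² + n·σ₀²) = (470.0224·391.03 + 8192.0601·3792.2)/82390.6234 = 31249723.170292/82390.6234 = 379.2874.

379.2874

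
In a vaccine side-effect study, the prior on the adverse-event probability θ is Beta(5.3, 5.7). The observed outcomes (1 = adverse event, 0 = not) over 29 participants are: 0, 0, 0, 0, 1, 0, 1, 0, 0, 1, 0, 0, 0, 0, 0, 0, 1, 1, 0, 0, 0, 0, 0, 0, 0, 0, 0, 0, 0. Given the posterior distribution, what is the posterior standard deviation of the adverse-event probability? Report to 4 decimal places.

The Beta prior is conjugate to a Binomial/Bernoulli likelihood; the update adds successes to α and failures to β.
Posterior: Beta(α+k, β+n−k) = Beta(5.3+5, 5.7+24) = Beta(10.3, 29.7).
Var = αβ/((α+β)²(α+β+1)) = 10.3·29.7/(40.0²·41.0) = 0.00466326; SD = √0.00466326 = 0.0683.

0.0683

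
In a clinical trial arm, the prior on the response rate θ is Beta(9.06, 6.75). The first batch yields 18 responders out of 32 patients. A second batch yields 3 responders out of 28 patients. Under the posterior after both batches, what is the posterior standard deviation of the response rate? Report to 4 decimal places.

0.0558

The Beta prior is conjugate to a Binomial/Bernoulli likelihood; the update adds successes to α and failures to β.
After batch 1: Beta(9.06+18, 6.75+14) = Beta(27.06, 20.75).
After batch 2: Beta(27.06+3, 20.75+25) = Beta(30.06, 45.75).
Var = αβ/((α+β)²(α+β+1)) = 30.06·45.75/(75.81²·76.81) = 0.00311537; SD = √0.00311537 = 0.0558.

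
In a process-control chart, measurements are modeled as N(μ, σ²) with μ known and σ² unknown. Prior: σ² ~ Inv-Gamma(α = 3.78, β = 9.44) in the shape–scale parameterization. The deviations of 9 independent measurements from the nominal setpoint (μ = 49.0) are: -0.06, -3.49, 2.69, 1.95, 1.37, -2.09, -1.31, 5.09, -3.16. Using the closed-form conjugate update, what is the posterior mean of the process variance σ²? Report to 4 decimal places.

With known mean μ and an Inverse-Gamma(α, β) prior on σ², the Normal likelihood is conjugate: posterior is Inv-Gamma(α + n/2, β + Σ(xᵢ−μ)²/2).
Σ(xᵢ−μ)² = (-0.06)² + (-3.49)² + (2.69)² + (1.95)² + (1.37)² + (-2.09)² + (-1.31)² + (5.09)² + (-3.16)² = 67.0771.
Posterior: Inv-Gamma(3.78 + 9/2, 9.44 + 67.0771/2) = Inv-Gamma(8.28, 42.97855).
E[σ²|data] = β/(α−1) = 42.97855/7.28 = 5.9036.

5.9036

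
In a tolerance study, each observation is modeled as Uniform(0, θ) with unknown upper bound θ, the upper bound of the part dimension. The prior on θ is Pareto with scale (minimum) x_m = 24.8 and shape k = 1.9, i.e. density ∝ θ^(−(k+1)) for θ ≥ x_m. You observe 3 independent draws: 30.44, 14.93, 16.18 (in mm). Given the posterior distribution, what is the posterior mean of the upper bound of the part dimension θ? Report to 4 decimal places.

A Pareto(scale x_m, shape k) prior on the upper bound θ of Uniform(0, θ) is conjugate: posterior is Pareto(max(x_m, max xᵢ), k + n).
Sample maximum = 30.44; prior scale x_m = 24.8 → posterior scale = max = 30.44.
Posterior shape = 1.9 + 3 = 4.9.
E[θ|data] = k·x_m/(k−1) = 4.9·30.44/3.9 = 38.2451.

38.2451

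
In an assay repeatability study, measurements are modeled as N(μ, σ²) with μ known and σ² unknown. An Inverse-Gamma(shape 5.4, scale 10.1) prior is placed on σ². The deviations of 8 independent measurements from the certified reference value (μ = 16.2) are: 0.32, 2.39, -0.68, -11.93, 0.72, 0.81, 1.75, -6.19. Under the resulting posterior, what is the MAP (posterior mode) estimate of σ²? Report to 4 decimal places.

With known mean μ and an Inverse-Gamma(α, β) prior on σ², the Normal likelihood is conjugate: posterior is Inv-Gamma(α + n/2, β + Σ(xᵢ−μ)²/2).
Σ(xᵢ−μ)² = (0.32)² + (2.39)² + (-0.68)² + (-11.93)² + (0.72)² + (0.81)² + (1.75)² + (-6.19)² = 191.1549.
Posterior: Inv-Gamma(5.4 + 8/2, 10.1 + 191.1549/2) = Inv-Gamma(9.40, 105.67745).
Mode = β/(α+1) = 105.67745/10.40 = 10.1613.

10.1613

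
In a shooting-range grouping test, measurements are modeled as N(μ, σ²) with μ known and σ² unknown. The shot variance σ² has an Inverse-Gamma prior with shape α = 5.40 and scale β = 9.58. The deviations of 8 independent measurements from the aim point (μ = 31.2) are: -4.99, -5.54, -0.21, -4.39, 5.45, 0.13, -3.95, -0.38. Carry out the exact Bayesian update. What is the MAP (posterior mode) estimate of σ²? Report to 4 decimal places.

With known mean μ and an Inverse-Gamma(α, β) prior on σ², the Normal likelihood is conjugate: posterior is Inv-Gamma(α + n/2, β + Σ(xᵢ−μ)²/2).
Σ(xᵢ−μ)² = (-4.99)² + (-5.54)² + (-0.21)² + (-4.39)² + (5.45)² + (0.13)² + (-3.95)² + (-0.38)² = 120.3742.
Posterior: Inv-Gamma(5.40 + 8/2, 9.58 + 120.3742/2) = Inv-Gamma(9.40, 69.76710).
Mode = β/(α+1) = 69.76710/10.40 = 6.7084.

6.7084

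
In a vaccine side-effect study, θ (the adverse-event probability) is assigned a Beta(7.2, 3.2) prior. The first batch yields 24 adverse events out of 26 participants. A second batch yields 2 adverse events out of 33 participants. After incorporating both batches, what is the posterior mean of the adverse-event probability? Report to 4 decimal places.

The Beta prior is conjugate to a Binomial/Bernoulli likelihood; the update adds successes to α and failures to β.
After batch 1: Beta(7.2+24, 3.2+2) = Beta(31.2, 5.2).
After batch 2: Beta(31.2+2, 5.2+31) = Beta(33.2, 36.2).
Posterior mean = α/(α+β) = 33.2/69.4 = 0.4784.

0.4784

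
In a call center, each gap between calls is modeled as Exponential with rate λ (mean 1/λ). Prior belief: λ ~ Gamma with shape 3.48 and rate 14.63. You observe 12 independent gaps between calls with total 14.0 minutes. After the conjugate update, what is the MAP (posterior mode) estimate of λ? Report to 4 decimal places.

With a Gamma(shape α, rate β) prior on the exponential rate λ, the posterior after n observations with total T = Σxᵢ is Gamma(α+n, β+T).
Posterior: Gamma(3.48+12, 14.63+14.0) = Gamma(15.48, 28.63).
Mode = (α−1)/β = 0.5058.

0.5058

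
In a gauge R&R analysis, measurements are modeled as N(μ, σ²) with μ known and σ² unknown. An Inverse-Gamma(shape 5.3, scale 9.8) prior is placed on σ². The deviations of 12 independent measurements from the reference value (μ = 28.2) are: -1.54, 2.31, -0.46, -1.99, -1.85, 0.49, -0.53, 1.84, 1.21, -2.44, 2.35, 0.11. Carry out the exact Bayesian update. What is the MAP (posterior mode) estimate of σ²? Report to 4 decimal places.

2.1041

With known mean μ and an Inverse-Gamma(α, β) prior on σ², the Normal likelihood is conjugate: posterior is Inv-Gamma(α + n/2, β + Σ(xᵢ−μ)²/2).
Σ(xᵢ−μ)² = (-1.54)² + (2.31)² + (-0.46)² + (-1.99)² + (-1.85)² + (0.49)² + (-0.53)² + (1.84)² + (1.21)² + (-2.44)² + (2.35)² + (0.11)² = 32.1608.
Posterior: Inv-Gamma(5.3 + 12/2, 9.8 + 32.1608/2) = Inv-Gamma(11.30, 25.88040).
Mode = β/(α+1) = 25.88040/12.30 = 2.1041.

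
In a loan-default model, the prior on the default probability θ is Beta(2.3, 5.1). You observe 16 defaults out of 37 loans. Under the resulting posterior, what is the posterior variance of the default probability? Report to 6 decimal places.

0.005337

The Beta prior is conjugate to a Binomial/Bernoulli likelihood; the update adds successes to α and failures to β.
Posterior: Beta(α+k, β+n−k) = Beta(2.3+16, 5.1+21) = Beta(18.3, 26.1).
Var = αβ/((α+β)²(α+β+1)) = 18.3·26.1/(44.4²·45.4) = 0.005337.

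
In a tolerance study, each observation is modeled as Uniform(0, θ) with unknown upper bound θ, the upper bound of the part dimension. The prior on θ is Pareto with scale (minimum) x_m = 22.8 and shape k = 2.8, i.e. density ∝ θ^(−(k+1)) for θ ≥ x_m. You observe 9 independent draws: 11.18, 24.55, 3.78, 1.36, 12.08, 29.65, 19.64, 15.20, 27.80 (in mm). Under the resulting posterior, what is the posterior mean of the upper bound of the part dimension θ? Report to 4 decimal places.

A Pareto(scale x_m, shape k) prior on the upper bound θ of Uniform(0, θ) is conjugate: posterior is Pareto(max(x_m, max xᵢ), k + n).
Sample maximum = 29.65; prior scale x_m = 22.8 → posterior scale = max = 29.65.
Posterior shape = 2.8 + 9 = 11.8.
E[θ|data] = k·x_m/(k−1) = 11.8·29.65/10.8 = 32.3954.

32.3954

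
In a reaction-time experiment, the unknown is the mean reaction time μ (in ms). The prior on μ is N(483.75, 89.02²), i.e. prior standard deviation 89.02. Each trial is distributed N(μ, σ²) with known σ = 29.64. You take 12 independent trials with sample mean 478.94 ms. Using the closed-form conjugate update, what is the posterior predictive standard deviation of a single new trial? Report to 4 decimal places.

30.8394

For Normal data with known variance σ², a Normal(μ₀, σ₀²) prior on μ is conjugate. Posterior precision = 1/σ₀² + n/σ²; posterior mean is the precision-weighted average of μ₀ and x̄.
σ₀² = 89.02² = 7924.5604, σ² = 29.64² = 878.5296; σ² + n·σ₀² = 878.5296 + 12·7924.5604 = 95973.2544.
Posterior precision = 1/σ₀² + n/σ² = 1/7924.5604 + 12/878.5296 = (σ² + n·σ₀²)/(σ₀²σ²) = 95973.2544/(7924.5604·878.5296); posterior variance σₙ² = σ₀²σ²/(σ² + n·σ₀²) = 7924.5604·878.5296/95973.2544 = 72.540636.
Predictive variance for one new observation = σₙ² + σ² = 7924.5604·878.5296/95973.2544 + 878.5296 = σ²·(σ₀² + 95973.2544)/95973.2544 = 878.5296·103897.8148/95973.2544 = 951.070236; SD = √(878.5296·103897.8148/95973.2544) = 30.8394.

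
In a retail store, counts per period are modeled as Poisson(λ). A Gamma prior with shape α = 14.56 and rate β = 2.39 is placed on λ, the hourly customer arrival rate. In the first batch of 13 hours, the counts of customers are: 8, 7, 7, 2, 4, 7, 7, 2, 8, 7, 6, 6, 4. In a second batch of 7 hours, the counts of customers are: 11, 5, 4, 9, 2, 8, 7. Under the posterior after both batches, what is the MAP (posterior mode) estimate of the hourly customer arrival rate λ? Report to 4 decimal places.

With a Gamma(shape α, rate β) prior, the Poisson likelihood is conjugate: the posterior is Gamma(α + ΣXᵢ, β + n).
Batch 1: sum of counts S = 75 over n = 13 hours.
After batch 1: Gamma(α+S, β+n) = Gamma(14.56+75, 2.39+13) = Gamma(89.56, 15.39).
Batch 2: sum of counts S = 46 over n = 7 hours.
After batch 2: Gamma(α+S, β+n) = Gamma(89.56+46, 15.39+7) = Gamma(135.56, 22.39).
Mode of Gamma(α,β) for α≥1 is (α−1)/β = 134.56/22.39 = 6.0098.

6.0098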